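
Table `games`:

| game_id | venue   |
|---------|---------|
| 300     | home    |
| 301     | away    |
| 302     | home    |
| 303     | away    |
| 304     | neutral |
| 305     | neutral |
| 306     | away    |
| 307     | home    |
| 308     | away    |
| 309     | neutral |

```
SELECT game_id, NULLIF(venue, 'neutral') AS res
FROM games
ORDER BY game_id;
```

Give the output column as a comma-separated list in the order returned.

game_id=300: venue=home vs neutral: differ → home
game_id=301: venue=away vs neutral: differ → away
game_id=302: venue=home vs neutral: differ → home
game_id=303: venue=away vs neutral: differ → away
game_id=304: venue=neutral vs neutral: equal → NULL
game_id=305: venue=neutral vs neutral: equal → NULL
game_id=306: venue=away vs neutral: differ → away
game_id=307: venue=home vs neutral: differ → home
game_id=308: venue=away vs neutral: differ → away
game_id=309: venue=neutral vs neutral: equal → NULL

home, away, home, away, NULL, NULL, away, home, away, NULL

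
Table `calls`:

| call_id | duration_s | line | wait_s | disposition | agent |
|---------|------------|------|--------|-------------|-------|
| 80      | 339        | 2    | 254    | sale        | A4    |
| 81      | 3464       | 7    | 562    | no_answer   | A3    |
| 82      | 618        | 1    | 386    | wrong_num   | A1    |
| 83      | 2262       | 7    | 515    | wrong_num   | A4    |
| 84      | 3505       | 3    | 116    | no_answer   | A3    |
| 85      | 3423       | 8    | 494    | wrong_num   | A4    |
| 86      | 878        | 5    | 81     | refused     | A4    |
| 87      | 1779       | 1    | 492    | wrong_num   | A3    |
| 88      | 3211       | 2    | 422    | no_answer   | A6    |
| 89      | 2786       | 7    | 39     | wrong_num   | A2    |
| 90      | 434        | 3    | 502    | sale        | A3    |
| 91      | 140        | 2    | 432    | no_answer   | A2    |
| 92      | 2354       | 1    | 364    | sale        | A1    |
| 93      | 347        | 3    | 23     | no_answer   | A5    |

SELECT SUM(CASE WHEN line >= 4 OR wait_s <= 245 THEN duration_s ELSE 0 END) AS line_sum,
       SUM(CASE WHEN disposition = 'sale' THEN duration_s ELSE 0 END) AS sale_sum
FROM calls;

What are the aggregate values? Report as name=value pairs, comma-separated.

line_sum=16665, sale_sum=3127

[line_sum: line >= 4 OR wait_s <= 245]
call_id=80: ✗
call_id=81: ✓ → 3464
call_id=82: ✗
call_id=83: ✓ → 2262
call_id=84: ✓ → 3505
call_id=85: ✓ → 3423
call_id=86: ✓ → 878
call_id=87: ✗
call_id=88: ✗
call_id=89: ✓ → 2786
call_id=90: ✗
call_id=91: ✗
call_id=92: ✗
call_id=93: ✓ → 347
line_sum = 3464 + 2262 + 3505 + 3423 + 878 + 2786 + 347 = 16665
—
[sale_sum: disposition = 'sale']
call_id=80: ✓ → 339
call_id=81: ✗
call_id=82: ✗
call_id=83: ✗
call_id=84: ✗
call_id=85: ✗
call_id=86: ✗
call_id=87: ✗
call_id=88: ✗
call_id=89: ✗
call_id=90: ✓ → 434
call_id=91: ✗
call_id=92: ✓ → 2354
call_id=93: ✗
sale_sum = 339 + 434 + 2354 = 3127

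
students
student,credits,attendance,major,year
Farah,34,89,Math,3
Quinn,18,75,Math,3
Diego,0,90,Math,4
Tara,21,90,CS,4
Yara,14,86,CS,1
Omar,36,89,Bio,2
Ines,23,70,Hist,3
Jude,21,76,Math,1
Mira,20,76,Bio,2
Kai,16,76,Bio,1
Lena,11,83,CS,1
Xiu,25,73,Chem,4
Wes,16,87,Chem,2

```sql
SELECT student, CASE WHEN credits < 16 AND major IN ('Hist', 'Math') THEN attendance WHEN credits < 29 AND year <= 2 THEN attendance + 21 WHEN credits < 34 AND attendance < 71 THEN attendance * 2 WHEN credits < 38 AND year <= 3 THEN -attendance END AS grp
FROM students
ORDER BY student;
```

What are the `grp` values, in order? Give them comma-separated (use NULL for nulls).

90, -89, 140, 97, 97, 104, 97, -89, -75, NULL, 108, NULL, 107

student=Diego: credits < 16 AND major IN ('Hist', 'Math') → 90
student=Farah: credits < 38 AND year <= 3 → -89
student=Ines: credits < 34 AND attendance < 71 → 140
student=Jude: credits < 29 AND year <= 2 → 97
student=Kai: credits < 29 AND year <= 2 → 97
student=Lena: credits < 29 AND year <= 2 → 104
student=Mira: credits < 29 AND year <= 2 → 97
student=Omar: credits < 38 AND year <= 3 → -89
student=Quinn: credits < 38 AND year <= 3 → -75
student=Tara: (no match → NULL) → NULL
student=Wes: credits < 29 AND year <= 2 → 108
student=Xiu: (no match → NULL) → NULL
student=Yara: credits < 29 AND year <= 2 → 107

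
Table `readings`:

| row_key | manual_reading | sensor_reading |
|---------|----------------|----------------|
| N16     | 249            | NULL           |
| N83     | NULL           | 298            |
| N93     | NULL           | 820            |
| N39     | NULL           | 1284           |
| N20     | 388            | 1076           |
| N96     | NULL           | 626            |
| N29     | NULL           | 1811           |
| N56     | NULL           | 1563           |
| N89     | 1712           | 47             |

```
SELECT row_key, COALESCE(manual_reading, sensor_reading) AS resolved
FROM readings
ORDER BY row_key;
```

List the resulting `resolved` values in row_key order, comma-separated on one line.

249, 388, 1811, 1284, 1563, 298, 1712, 820, 626

row_key=N16: manual_reading=249 → 249
row_key=N20: manual_reading=388 → 388
row_key=N29: manual_reading=NULL, sensor_reading=1811 → 1811
row_key=N39: manual_reading=NULL, sensor_reading=1284 → 1284
row_key=N56: manual_reading=NULL, sensor_reading=1563 → 1563
row_key=N83: manual_reading=NULL, sensor_reading=298 → 298
row_key=N89: manual_reading=1712 → 1712
row_key=N93: manual_reading=NULL, sensor_reading=820 → 820
row_key=N96: manual_reading=NULL, sensor_reading=626 → 626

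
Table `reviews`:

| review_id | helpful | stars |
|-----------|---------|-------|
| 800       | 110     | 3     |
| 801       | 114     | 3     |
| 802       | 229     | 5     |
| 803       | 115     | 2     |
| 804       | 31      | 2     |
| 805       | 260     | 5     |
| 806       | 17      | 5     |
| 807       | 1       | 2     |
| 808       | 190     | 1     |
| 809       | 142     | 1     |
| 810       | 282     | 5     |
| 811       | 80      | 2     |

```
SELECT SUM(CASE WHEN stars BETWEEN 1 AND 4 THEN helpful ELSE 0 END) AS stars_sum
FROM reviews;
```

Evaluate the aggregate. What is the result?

review_id=800: ✓ → 110
review_id=801: ✓ → 114
review_id=802: ✗
review_id=803: ✓ → 115
review_id=804: ✓ → 31
review_id=805: ✗
review_id=806: ✗
review_id=807: ✓ → 1
review_id=808: ✓ → 190
review_id=809: ✓ → 142
review_id=810: ✗
review_id=811: ✓ → 80
stars_sum = 110 + 114 + 115 + 31 + 1 + 190 + 142 + 80 = 783

783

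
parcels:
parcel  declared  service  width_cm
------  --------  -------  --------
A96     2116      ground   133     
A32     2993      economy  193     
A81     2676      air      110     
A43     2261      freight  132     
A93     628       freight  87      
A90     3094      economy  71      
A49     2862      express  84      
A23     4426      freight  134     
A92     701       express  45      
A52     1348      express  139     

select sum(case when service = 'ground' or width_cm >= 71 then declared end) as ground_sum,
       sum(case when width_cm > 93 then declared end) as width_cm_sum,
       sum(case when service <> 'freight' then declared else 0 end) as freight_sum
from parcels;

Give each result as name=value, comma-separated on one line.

[ground_sum: service = 'ground' or width_cm >= 71]
parcel=A96: ✓ → 2116
parcel=A32: ✓ → 2993
parcel=A81: ✓ → 2676
parcel=A43: ✓ → 2261
parcel=A93: ✓ → 628
parcel=A90: ✓ → 3094
parcel=A49: ✓ → 2862
parcel=A23: ✓ → 4426
parcel=A92: ✗
parcel=A52: ✓ → 1348
ground_sum = 2116 + 2993 + 2676 + 2261 + 628 + 3094 + 2862 + 4426 + 1348 = 22404
—
[width_cm_sum: width_cm > 93]
parcel=A96: ✓ → 2116
parcel=A32: ✓ → 2993
parcel=A81: ✓ → 2676
parcel=A43: ✓ → 2261
parcel=A93: ✗
parcel=A90: ✗
parcel=A49: ✗
parcel=A23: ✓ → 4426
parcel=A92: ✗
parcel=A52: ✓ → 1348
width_cm_sum = 2116 + 2993 + 2676 + 2261 + 4426 + 1348 = 15820
—
[freight_sum: service <> 'freight']
parcel=A96: ✓ → 2116
parcel=A32: ✓ → 2993
parcel=A81: ✓ → 2676
parcel=A43: ✗
parcel=A93: ✗
parcel=A90: ✓ → 3094
parcel=A49: ✓ → 2862
parcel=A23: ✗
parcel=A92: ✓ → 701
parcel=A52: ✓ → 1348
freight_sum = 2116 + 2993 + 2676 + 3094 + 2862 + 701 + 1348 = 15790

ground_sum=22404, width_cm_sum=15820, freight_sum=15790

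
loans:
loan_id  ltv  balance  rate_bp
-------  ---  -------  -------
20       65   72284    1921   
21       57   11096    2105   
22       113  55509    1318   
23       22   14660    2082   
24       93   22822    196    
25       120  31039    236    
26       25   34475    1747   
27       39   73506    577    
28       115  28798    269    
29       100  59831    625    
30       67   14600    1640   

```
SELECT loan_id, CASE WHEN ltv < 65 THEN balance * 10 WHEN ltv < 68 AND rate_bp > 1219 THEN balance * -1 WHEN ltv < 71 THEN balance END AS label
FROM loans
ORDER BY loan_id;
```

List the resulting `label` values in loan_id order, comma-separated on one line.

-72284, 110960, NULL, 146600, NULL, NULL, 344750, 735060, NULL, NULL, -14600

loan_id=20: ltv < 68 AND rate_bp > 1219 → -72284
loan_id=21: ltv < 65 → 110960
loan_id=22: (no match → NULL) → NULL
loan_id=23: ltv < 65 → 146600
loan_id=24: (no match → NULL) → NULL
loan_id=25: (no match → NULL) → NULL
loan_id=26: ltv < 65 → 344750
loan_id=27: ltv < 65 → 735060
loan_id=28: (no match → NULL) → NULL
loan_id=29: (no match → NULL) → NULL
loan_id=30: ltv < 68 AND rate_bp > 1219 → -14600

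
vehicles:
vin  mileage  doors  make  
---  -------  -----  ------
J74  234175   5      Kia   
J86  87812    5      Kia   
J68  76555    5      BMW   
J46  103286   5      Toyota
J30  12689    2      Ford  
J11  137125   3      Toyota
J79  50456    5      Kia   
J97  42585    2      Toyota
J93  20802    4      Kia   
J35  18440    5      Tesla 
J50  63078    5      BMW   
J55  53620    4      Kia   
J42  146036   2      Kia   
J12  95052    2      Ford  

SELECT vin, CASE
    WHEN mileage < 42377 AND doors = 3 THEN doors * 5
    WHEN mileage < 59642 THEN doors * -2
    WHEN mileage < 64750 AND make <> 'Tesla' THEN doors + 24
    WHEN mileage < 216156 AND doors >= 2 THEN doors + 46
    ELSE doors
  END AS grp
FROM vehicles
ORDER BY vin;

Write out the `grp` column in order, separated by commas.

vin=J11: mileage < 216156 AND doors >= 2 → 49
vin=J12: mileage < 216156 AND doors >= 2 → 48
vin=J30: mileage < 59642 → -4
vin=J35: mileage < 59642 → -10
vin=J42: mileage < 216156 AND doors >= 2 → 48
vin=J46: mileage < 216156 AND doors >= 2 → 51
vin=J50: mileage < 64750 AND make <> 'Tesla' → 29
vin=J55: mileage < 59642 → -8
vin=J68: mileage < 216156 AND doors >= 2 → 51
vin=J74: ELSE → 5
vin=J79: mileage < 59642 → -10
vin=J86: mileage < 216156 AND doors >= 2 → 51
vin=J93: mileage < 59642 → -8
vin=J97: mileage < 59642 → -4

49, 48, -4, -10, 48, 51, 29, -8, 51, 5, -10, 51, -8, -4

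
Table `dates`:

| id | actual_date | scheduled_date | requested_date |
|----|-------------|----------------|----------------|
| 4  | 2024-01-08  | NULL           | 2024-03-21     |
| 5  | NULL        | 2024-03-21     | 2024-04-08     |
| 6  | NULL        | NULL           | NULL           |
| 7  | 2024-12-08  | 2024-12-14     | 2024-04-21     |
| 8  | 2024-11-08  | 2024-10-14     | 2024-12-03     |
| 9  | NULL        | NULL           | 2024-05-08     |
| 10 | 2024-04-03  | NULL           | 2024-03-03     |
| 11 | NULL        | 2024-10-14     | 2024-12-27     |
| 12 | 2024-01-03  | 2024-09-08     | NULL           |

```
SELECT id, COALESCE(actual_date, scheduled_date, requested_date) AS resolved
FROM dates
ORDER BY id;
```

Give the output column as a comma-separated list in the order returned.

id=4: actual_date=2024-01-08 → 2024-01-08
id=5: actual_date=NULL, scheduled_date=2024-03-21 → 2024-03-21
id=6: actual_date=NULL, scheduled_date=NULL, requested_date=NULL (all NULL) → NULL
id=7: actual_date=2024-12-08 → 2024-12-08
id=8: actual_date=2024-11-08 → 2024-11-08
id=9: actual_date=NULL, scheduled_date=NULL, requested_date=2024-05-08 → 2024-05-08
id=10: actual_date=2024-04-03 → 2024-04-03
id=11: actual_date=NULL, scheduled_date=2024-10-14 → 2024-10-14
id=12: actual_date=2024-01-03 → 2024-01-03

2024-01-08, 2024-03-21, NULL, 2024-12-08, 2024-11-08, 2024-05-08, 2024-04-03, 2024-10-14, 2024-01-03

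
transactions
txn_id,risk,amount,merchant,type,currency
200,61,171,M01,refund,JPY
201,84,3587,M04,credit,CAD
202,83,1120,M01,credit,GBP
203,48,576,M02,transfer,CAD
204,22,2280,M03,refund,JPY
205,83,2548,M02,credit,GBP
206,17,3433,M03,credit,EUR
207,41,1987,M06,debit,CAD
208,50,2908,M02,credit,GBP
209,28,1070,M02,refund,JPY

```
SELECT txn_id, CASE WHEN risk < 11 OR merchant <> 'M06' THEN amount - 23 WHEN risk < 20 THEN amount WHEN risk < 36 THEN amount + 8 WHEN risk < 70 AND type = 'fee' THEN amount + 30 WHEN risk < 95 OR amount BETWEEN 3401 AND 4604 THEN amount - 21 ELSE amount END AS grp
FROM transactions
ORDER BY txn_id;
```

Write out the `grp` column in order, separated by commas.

148, 3564, 1097, 553, 2257, 2525, 3410, 1966, 2885, 1047

txn_id=200: risk < 11 OR merchant <> 'M06' → 148
txn_id=201: risk < 11 OR merchant <> 'M06' → 3564
txn_id=202: risk < 11 OR merchant <> 'M06' → 1097
txn_id=203: risk < 11 OR merchant <> 'M06' → 553
txn_id=204: risk < 11 OR merchant <> 'M06' → 2257
txn_id=205: risk < 11 OR merchant <> 'M06' → 2525
txn_id=206: risk < 11 OR merchant <> 'M06' → 3410
txn_id=207: risk < 95 OR amount BETWEEN 3401 AND 4604 → 1966
txn_id=208: risk < 11 OR merchant <> 'M06' → 2885
txn_id=209: risk < 11 OR merchant <> 'M06' → 1047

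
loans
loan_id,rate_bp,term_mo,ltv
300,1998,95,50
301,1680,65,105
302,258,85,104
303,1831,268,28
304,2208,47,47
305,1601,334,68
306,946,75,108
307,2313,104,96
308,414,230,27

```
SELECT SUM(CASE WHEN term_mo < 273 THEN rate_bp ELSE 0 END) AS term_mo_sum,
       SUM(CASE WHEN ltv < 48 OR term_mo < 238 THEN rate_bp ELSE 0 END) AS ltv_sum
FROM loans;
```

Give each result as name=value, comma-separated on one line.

[term_mo_sum: term_mo < 273]
loan_id=300: ✓ → 1998
loan_id=301: ✓ → 1680
loan_id=302: ✓ → 258
loan_id=303: ✓ → 1831
loan_id=304: ✓ → 2208
loan_id=305: ✗
loan_id=306: ✓ → 946
loan_id=307: ✓ → 2313
loan_id=308: ✓ → 414
term_mo_sum = 1998 + 1680 + 258 + 1831 + 2208 + 946 + 2313 + 414 = 11648
—
[ltv_sum: ltv < 48 OR term_mo < 238]
loan_id=300: ✓ → 1998
loan_id=301: ✓ → 1680
loan_id=302: ✓ → 258
loan_id=303: ✓ → 1831
loan_id=304: ✓ → 2208
loan_id=305: ✗
loan_id=306: ✓ → 946
loan_id=307: ✓ → 2313
loan_id=308: ✓ → 414
ltv_sum = 1998 + 1680 + 258 + 1831 + 2208 + 946 + 2313 + 414 = 11648

term_mo_sum=11648, ltv_sum=11648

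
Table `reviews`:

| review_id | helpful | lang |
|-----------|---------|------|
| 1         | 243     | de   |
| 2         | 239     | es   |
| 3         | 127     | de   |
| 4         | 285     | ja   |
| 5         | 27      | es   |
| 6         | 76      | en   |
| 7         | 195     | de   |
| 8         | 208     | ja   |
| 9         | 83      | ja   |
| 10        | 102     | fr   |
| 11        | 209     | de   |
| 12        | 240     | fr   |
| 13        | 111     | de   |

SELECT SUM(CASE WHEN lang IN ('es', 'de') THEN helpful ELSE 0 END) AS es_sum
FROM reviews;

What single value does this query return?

review_id=1: ✓ → 243
review_id=2: ✓ → 239
review_id=3: ✓ → 127
review_id=4: ✗
review_id=5: ✓ → 27
review_id=6: ✗
review_id=7: ✓ → 195
review_id=8: ✗
review_id=9: ✗
review_id=10: ✗
review_id=11: ✓ → 209
review_id=12: ✗
review_id=13: ✓ → 111
es_sum = 243 + 239 + 127 + 27 + 195 + 209 + 111 = 1151

1151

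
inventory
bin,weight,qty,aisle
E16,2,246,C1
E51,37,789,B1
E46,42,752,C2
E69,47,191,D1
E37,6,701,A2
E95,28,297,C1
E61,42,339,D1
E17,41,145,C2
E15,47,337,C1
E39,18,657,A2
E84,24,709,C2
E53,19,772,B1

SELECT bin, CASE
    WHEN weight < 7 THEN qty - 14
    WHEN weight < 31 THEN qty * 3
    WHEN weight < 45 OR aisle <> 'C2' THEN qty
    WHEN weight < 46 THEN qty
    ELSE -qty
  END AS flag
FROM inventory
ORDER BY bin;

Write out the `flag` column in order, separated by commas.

bin=E15: weight < 45 OR aisle <> 'C2' → 337
bin=E16: weight < 7 → 232
bin=E17: weight < 45 OR aisle <> 'C2' → 145
bin=E37: weight < 7 → 687
bin=E39: weight < 31 → 1971
bin=E46: weight < 45 OR aisle <> 'C2' → 752
bin=E51: weight < 45 OR aisle <> 'C2' → 789
bin=E53: weight < 31 → 2316
bin=E61: weight < 45 OR aisle <> 'C2' → 339
bin=E69: weight < 45 OR aisle <> 'C2' → 191
bin=E84: weight < 31 → 2127
bin=E95: weight < 31 → 891

337, 232, 145, 687, 1971, 752, 789, 2316, 339, 191, 2127, 891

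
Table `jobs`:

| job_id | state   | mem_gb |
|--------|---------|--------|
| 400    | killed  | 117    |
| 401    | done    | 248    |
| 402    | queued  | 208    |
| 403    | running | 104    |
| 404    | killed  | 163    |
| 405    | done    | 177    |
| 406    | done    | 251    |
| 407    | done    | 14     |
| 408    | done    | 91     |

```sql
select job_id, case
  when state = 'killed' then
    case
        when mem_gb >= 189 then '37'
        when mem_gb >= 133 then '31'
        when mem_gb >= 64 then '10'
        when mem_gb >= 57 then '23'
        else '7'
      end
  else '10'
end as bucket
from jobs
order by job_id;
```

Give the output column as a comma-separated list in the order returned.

10, 10, 10, 10, 31, 10, 10, 10, 10

job_id=400: state='killed' → inner[mem_gb >= 64] → 10
job_id=401: state='done' → outer ELSE → 10
job_id=402: state='queued' → outer ELSE → 10
job_id=403: state='running' → outer ELSE → 10
job_id=404: state='killed' → inner[mem_gb >= 133] → 31
job_id=405: state='done' → outer ELSE → 10
job_id=406: state='done' → outer ELSE → 10
job_id=407: state='done' → outer ELSE → 10
job_id=408: state='done' → outer ELSE → 10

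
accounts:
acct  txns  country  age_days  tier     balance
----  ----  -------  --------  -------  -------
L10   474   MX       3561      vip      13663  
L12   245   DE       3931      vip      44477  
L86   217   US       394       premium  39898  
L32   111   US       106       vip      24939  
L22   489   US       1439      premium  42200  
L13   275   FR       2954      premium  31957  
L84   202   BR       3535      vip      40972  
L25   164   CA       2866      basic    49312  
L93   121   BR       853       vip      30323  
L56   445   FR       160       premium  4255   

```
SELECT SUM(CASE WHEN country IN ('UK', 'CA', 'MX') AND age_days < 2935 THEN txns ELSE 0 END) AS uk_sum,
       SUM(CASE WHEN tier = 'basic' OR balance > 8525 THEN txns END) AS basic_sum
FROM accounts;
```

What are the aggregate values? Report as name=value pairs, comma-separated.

[uk_sum: country IN ('UK', 'CA', 'MX') AND age_days < 2935]
acct=L10: ✗
acct=L12: ✗
acct=L86: ✗
acct=L32: ✗
acct=L22: ✗
acct=L13: ✗
acct=L84: ✗
acct=L25: ✓ → 164
acct=L93: ✗
acct=L56: ✗
uk_sum = 164
—
[basic_sum: tier = 'basic' OR balance > 8525]
acct=L10: ✓ → 474
acct=L12: ✓ → 245
acct=L86: ✓ → 217
acct=L32: ✓ → 111
acct=L22: ✓ → 489
acct=L13: ✓ → 275
acct=L84: ✓ → 202
acct=L25: ✓ → 164
acct=L93: ✓ → 121
acct=L56: ✗
basic_sum = 474 + 245 + 217 + 111 + 489 + 275 + 202 + 164 + 121 = 2298

uk_sum=164, basic_sum=2298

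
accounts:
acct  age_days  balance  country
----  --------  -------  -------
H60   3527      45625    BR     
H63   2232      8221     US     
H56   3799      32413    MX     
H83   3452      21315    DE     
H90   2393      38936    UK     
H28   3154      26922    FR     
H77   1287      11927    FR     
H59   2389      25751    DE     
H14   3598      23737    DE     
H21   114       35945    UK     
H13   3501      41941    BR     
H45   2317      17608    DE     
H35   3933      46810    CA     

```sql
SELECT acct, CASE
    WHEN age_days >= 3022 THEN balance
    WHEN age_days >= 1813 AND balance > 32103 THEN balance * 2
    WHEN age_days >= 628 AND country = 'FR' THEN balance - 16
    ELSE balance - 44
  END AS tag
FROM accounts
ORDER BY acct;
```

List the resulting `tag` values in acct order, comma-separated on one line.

41941, 23737, 35901, 26922, 46810, 17564, 32413, 25707, 45625, 8177, 11911, 21315, 77872

acct=H13: age_days >= 3022 → 41941
acct=H14: age_days >= 3022 → 23737
acct=H21: ELSE → 35901
acct=H28: age_days >= 3022 → 26922
acct=H35: age_days >= 3022 → 46810
acct=H45: ELSE → 17564
acct=H56: age_days >= 3022 → 32413
acct=H59: ELSE → 25707
acct=H60: age_days >= 3022 → 45625
acct=H63: ELSE → 8177
acct=H77: age_days >= 628 AND country = 'FR' → 11911
acct=H83: age_days >= 3022 → 21315
acct=H90: age_days >= 1813 AND balance > 32103 → 77872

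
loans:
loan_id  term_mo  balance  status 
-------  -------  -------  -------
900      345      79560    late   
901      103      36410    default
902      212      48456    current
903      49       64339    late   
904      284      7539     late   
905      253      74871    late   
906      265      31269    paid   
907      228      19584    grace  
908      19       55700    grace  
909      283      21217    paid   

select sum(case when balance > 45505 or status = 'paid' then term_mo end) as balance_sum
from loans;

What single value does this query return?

1426

loan_id=900: ✓ → 345
loan_id=901: ✗
loan_id=902: ✓ → 212
loan_id=903: ✓ → 49
loan_id=904: ✗
loan_id=905: ✓ → 253
loan_id=906: ✓ → 265
loan_id=907: ✗
loan_id=908: ✓ → 19
loan_id=909: ✓ → 283
balance_sum = 345 + 212 + 49 + 253 + 265 + 19 + 283 = 1426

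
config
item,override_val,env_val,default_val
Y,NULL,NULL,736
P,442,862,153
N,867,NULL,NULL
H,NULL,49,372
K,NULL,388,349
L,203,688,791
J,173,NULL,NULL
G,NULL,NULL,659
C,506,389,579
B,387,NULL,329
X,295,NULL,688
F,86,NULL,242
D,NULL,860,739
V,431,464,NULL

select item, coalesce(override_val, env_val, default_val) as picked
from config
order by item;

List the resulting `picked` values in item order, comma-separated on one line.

item=B: override_val=387 → 387
item=C: override_val=506 → 506
item=D: override_val=NULL, env_val=860 → 860
item=F: override_val=86 → 86
item=G: override_val=NULL, env_val=NULL, default_val=659 → 659
item=H: override_val=NULL, env_val=49 → 49
item=J: override_val=173 → 173
item=K: override_val=NULL, env_val=388 → 388
item=L: override_val=203 → 203
item=N: override_val=867 → 867
item=P: override_val=442 → 442
item=V: override_val=431 → 431
item=X: override_val=295 → 295
item=Y: override_val=NULL, env_val=NULL, default_val=736 → 736

387, 506, 860, 86, 659, 49, 173, 388, 203, 867, 442, 431, 295, 736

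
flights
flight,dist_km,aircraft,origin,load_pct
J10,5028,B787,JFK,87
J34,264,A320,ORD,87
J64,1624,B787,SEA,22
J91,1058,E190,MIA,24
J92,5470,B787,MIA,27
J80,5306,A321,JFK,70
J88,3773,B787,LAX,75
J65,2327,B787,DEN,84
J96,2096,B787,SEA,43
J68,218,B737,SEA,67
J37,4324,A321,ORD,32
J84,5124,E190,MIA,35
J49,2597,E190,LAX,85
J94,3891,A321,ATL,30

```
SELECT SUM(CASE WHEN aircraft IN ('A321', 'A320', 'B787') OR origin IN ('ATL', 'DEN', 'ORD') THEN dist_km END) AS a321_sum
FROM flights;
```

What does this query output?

flight=J10: ✓ → 5028
flight=J34: ✓ → 264
flight=J64: ✓ → 1624
flight=J91: ✗
flight=J92: ✓ → 5470
flight=J80: ✓ → 5306
flight=J88: ✓ → 3773
flight=J65: ✓ → 2327
flight=J96: ✓ → 2096
flight=J68: ✗
flight=J37: ✓ → 4324
flight=J84: ✗
flight=J49: ✗
flight=J94: ✓ → 3891
a321_sum = 5028 + 264 + 1624 + 5470 + 5306 + 3773 + 2327 + 2096 + 4324 + 3891 = 34103

34103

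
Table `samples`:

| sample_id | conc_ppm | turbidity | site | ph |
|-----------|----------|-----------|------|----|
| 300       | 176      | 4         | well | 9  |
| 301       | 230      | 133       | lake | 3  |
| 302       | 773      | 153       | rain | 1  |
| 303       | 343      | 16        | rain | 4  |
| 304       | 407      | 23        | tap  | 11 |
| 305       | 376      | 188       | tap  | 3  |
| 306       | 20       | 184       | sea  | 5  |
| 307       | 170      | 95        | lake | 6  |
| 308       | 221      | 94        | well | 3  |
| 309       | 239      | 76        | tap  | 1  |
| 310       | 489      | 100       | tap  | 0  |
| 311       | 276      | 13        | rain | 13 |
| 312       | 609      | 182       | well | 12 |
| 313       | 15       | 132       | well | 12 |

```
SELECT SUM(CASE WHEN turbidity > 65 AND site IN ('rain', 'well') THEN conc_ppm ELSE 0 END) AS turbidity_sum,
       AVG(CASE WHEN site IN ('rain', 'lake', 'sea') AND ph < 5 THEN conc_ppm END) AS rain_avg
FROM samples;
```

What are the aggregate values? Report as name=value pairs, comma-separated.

turbidity_sum=1618, rain_avg=448.6666666667

[turbidity_sum: turbidity > 65 AND site IN ('rain', 'well')]
sample_id=300: ✗
sample_id=301: ✗
sample_id=302: ✓ → 773
sample_id=303: ✗
sample_id=304: ✗
sample_id=305: ✗
sample_id=306: ✗
sample_id=307: ✗
sample_id=308: ✓ → 221
sample_id=309: ✗
sample_id=310: ✗
sample_id=311: ✗
sample_id=312: ✓ → 609
sample_id=313: ✓ → 15
turbidity_sum = 773 + 221 + 609 + 15 = 1618
—
[rain_avg: site IN ('rain', 'lake', 'sea') AND ph < 5]
sample_id=300: ✗
sample_id=301: ✓ → 230
sample_id=302: ✓ → 773
sample_id=303: ✓ → 343
sample_id=304: ✗
sample_id=305: ✗
sample_id=306: ✗
sample_id=307: ✗
sample_id=308: ✗
sample_id=309: ✗
sample_id=310: ✗
sample_id=311: ✗
sample_id=312: ✗
sample_id=313: ✗
rain_avg = (230 + 773 + 343) / 3 = 448.6666666667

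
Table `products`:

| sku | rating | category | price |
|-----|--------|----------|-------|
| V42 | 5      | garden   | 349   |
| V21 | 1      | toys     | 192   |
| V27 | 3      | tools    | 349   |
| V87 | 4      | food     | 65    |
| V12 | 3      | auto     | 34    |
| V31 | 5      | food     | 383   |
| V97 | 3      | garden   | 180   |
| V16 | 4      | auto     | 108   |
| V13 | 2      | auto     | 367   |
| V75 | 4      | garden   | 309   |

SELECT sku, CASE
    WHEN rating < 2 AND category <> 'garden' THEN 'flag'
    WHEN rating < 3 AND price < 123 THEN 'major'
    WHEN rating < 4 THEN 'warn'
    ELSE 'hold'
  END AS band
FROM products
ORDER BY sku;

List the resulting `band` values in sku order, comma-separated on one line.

warn, warn, hold, flag, warn, hold, hold, hold, hold, warn

sku=V12: rating < 4 → warn
sku=V13: rating < 4 → warn
sku=V16: ELSE → hold
sku=V21: rating < 2 AND category <> 'garden' → flag
sku=V27: rating < 4 → warn
sku=V31: ELSE → hold
sku=V42: ELSE → hold
sku=V75: ELSE → hold
sku=V87: ELSE → hold
sku=V97: rating < 4 → warn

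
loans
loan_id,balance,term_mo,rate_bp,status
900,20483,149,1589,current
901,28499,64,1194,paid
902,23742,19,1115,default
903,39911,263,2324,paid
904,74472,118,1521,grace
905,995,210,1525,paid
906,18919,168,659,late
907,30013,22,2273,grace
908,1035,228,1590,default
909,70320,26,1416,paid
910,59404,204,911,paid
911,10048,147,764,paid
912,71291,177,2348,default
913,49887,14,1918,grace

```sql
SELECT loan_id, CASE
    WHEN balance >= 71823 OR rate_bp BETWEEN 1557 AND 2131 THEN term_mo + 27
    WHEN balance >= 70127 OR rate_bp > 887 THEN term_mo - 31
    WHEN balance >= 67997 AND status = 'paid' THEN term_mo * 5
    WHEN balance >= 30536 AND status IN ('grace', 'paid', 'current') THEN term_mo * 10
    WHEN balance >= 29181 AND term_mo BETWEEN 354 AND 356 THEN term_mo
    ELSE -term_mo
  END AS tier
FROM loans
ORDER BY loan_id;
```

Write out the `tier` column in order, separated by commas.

loan_id=900: balance >= 71823 OR rate_bp BETWEEN 1557 AND 2131 → 176
loan_id=901: balance >= 70127 OR rate_bp > 887 → 33
loan_id=902: balance >= 70127 OR rate_bp > 887 → -12
loan_id=903: balance >= 70127 OR rate_bp > 887 → 232
loan_id=904: balance >= 71823 OR rate_bp BETWEEN 1557 AND 2131 → 145
loan_id=905: balance >= 70127 OR rate_bp > 887 → 179
loan_id=906: ELSE → -168
loan_id=907: balance >= 70127 OR rate_bp > 887 → -9
loan_id=908: balance >= 71823 OR rate_bp BETWEEN 1557 AND 2131 → 255
loan_id=909: balance >= 70127 OR rate_bp > 887 → -5
loan_id=910: balance >= 70127 OR rate_bp > 887 → 173
loan_id=911: ELSE → -147
loan_id=912: balance >= 70127 OR rate_bp > 887 → 146
loan_id=913: balance >= 71823 OR rate_bp BETWEEN 1557 AND 2131 → 41

176, 33, -12, 232, 145, 179, -168, -9, 255, -5, 173, -147, 146, 41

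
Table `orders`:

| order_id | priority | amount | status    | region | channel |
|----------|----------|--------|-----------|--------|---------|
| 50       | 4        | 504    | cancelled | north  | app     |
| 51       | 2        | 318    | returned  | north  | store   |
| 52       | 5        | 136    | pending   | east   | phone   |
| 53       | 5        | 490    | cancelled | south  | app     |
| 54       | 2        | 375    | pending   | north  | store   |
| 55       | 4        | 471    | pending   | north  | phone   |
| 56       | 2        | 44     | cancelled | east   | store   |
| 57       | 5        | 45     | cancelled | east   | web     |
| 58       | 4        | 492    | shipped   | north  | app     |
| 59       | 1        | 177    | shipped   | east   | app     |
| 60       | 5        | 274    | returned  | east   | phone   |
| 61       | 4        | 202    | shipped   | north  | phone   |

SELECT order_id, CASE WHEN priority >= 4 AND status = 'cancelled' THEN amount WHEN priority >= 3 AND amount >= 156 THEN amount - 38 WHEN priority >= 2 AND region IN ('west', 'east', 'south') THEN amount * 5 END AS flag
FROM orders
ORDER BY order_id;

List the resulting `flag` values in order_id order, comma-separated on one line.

504, NULL, 680, 490, NULL, 433, 220, 45, 454, NULL, 236, 164

order_id=50: priority >= 4 AND status = 'cancelled' → 504
order_id=51: (no match → NULL) → NULL
order_id=52: priority >= 2 AND region IN ('west', 'east', 'south') → 680
order_id=53: priority >= 4 AND status = 'cancelled' → 490
order_id=54: (no match → NULL) → NULL
order_id=55: priority >= 3 AND amount >= 156 → 433
order_id=56: priority >= 2 AND region IN ('west', 'east', 'south') → 220
order_id=57: priority >= 4 AND status = 'cancelled' → 45
order_id=58: priority >= 3 AND amount >= 156 → 454
order_id=59: (no match → NULL) → NULL
order_id=60: priority >= 3 AND amount >= 156 → 236
order_id=61: priority >= 3 AND amount >= 156 → 164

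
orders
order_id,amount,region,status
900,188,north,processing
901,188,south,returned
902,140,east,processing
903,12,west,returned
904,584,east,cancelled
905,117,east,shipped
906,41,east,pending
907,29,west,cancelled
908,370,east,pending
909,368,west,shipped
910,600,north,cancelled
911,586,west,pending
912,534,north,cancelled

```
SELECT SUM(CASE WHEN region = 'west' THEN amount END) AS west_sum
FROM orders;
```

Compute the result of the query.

order_id=900: ✗
order_id=901: ✗
order_id=902: ✗
order_id=903: ✓ → 12
order_id=904: ✗
order_id=905: ✗
order_id=906: ✗
order_id=907: ✓ → 29
order_id=908: ✗
order_id=909: ✓ → 368
order_id=910: ✗
order_id=911: ✓ → 586
order_id=912: ✗
west_sum = 12 + 29 + 368 + 586 = 995

995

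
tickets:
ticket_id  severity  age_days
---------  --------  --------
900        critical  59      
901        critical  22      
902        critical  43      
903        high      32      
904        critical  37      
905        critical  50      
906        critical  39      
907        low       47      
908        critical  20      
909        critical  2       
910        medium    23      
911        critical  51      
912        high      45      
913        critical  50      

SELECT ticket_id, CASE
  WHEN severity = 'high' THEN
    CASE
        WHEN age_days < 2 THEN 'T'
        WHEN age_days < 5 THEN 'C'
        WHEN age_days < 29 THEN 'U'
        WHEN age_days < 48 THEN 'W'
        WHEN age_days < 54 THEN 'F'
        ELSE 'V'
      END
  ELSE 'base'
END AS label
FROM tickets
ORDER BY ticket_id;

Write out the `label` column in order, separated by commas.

ticket_id=900: severity='critical' → outer ELSE → base
ticket_id=901: severity='critical' → outer ELSE → base
ticket_id=902: severity='critical' → outer ELSE → base
ticket_id=903: severity='high' → inner[age_days < 48] → W
ticket_id=904: severity='critical' → outer ELSE → base
ticket_id=905: severity='critical' → outer ELSE → base
ticket_id=906: severity='critical' → outer ELSE → base
ticket_id=907: severity='low' → outer ELSE → base
ticket_id=908: severity='critical' → outer ELSE → base
ticket_id=909: severity='critical' → outer ELSE → base
ticket_id=910: severity='medium' → outer ELSE → base
ticket_id=911: severity='critical' → outer ELSE → base
ticket_id=912: severity='high' → inner[age_days < 48] → W
ticket_id=913: severity='critical' → outer ELSE → base

base, base, base, W, base, base, base, base, base, base, base, base, W, base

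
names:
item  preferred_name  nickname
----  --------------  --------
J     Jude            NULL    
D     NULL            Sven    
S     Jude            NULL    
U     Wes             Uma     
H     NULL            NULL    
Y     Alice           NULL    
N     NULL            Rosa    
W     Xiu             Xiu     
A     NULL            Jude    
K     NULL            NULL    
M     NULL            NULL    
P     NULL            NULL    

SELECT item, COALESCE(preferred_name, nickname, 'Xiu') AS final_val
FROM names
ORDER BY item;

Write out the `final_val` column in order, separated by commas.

item=A: preferred_name=NULL, nickname=Jude → Jude
item=D: preferred_name=NULL, nickname=Sven → Sven
item=H: preferred_name=NULL, nickname=NULL, → literal Xiu → Xiu
item=J: preferred_name=Jude → Jude
item=K: preferred_name=NULL, nickname=NULL, → literal Xiu → Xiu
item=M: preferred_name=NULL, nickname=NULL, → literal Xiu → Xiu
item=N: preferred_name=NULL, nickname=Rosa → Rosa
item=P: preferred_name=NULL, nickname=NULL, → literal Xiu → Xiu
item=S: preferred_name=Jude → Jude
item=U: preferred_name=Wes → Wes
item=W: preferred_name=Xiu → Xiu
item=Y: preferred_name=Alice → Alice

Jude, Sven, Xiu, Jude, Xiu, Xiu, Rosa, Xiu, Jude, Wes, Xiu, Alice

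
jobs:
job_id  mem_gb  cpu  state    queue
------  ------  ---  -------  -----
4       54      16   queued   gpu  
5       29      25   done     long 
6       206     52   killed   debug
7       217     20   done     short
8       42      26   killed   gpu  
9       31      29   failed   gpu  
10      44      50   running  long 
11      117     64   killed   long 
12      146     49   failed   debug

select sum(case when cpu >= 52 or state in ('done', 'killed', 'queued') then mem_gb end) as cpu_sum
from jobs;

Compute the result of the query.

job_id=4: ✓ → 54
job_id=5: ✓ → 29
job_id=6: ✓ → 206
job_id=7: ✓ → 217
job_id=8: ✓ → 42
job_id=9: ✗
job_id=10: ✗
job_id=11: ✓ → 117
job_id=12: ✗
cpu_sum = 54 + 29 + 206 + 217 + 42 + 117 = 665

665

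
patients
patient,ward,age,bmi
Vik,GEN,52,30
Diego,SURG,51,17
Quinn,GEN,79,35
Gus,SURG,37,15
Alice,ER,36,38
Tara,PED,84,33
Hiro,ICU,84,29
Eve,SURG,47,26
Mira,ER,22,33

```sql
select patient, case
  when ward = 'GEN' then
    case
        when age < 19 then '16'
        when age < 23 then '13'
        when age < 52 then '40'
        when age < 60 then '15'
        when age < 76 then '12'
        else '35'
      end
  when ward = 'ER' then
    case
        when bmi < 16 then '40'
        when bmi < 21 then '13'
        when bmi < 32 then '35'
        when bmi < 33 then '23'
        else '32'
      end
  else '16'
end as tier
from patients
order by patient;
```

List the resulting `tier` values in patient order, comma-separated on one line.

32, 16, 16, 16, 16, 32, 35, 16, 15

patient=Alice: ward='ER' → inner[ELSE] → 32
patient=Diego: ward='SURG' → outer ELSE → 16
patient=Eve: ward='SURG' → outer ELSE → 16
patient=Gus: ward='SURG' → outer ELSE → 16
patient=Hiro: ward='ICU' → outer ELSE → 16
patient=Mira: ward='ER' → inner[ELSE] → 32
patient=Quinn: ward='GEN' → inner[ELSE] → 35
patient=Tara: ward='PED' → outer ELSE → 16
patient=Vik: ward='GEN' → inner[age < 60] → 15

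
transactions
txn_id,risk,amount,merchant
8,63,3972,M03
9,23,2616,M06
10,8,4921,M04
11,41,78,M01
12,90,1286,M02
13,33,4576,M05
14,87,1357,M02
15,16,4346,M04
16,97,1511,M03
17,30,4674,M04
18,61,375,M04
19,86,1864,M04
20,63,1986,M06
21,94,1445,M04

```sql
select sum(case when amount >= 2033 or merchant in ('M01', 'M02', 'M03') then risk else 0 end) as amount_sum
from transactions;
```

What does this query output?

txn_id=8: ✓ → 63
txn_id=9: ✓ → 23
txn_id=10: ✓ → 8
txn_id=11: ✓ → 41
txn_id=12: ✓ → 90
txn_id=13: ✓ → 33
txn_id=14: ✓ → 87
txn_id=15: ✓ → 16
txn_id=16: ✓ → 97
txn_id=17: ✓ → 30
txn_id=18: ✗
txn_id=19: ✗
txn_id=20: ✗
txn_id=21: ✗
amount_sum = 63 + 23 + 8 + 41 + 90 + 33 + 87 + 16 + 97 + 30 = 488

488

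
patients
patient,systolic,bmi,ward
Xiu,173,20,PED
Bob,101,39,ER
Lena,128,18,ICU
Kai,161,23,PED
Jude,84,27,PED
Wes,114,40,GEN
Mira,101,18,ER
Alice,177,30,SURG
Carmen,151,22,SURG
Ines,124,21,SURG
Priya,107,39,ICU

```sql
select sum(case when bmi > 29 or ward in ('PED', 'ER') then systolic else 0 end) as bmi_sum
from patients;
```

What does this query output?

1018

patient=Xiu: ✓ → 173
patient=Bob: ✓ → 101
patient=Lena: ✗
patient=Kai: ✓ → 161
patient=Jude: ✓ → 84
patient=Wes: ✓ → 114
patient=Mira: ✓ → 101
patient=Alice: ✓ → 177
patient=Carmen: ✗
patient=Ines: ✗
patient=Priya: ✓ → 107
bmi_sum = 173 + 101 + 161 + 84 + 114 + 101 + 177 + 107 = 1018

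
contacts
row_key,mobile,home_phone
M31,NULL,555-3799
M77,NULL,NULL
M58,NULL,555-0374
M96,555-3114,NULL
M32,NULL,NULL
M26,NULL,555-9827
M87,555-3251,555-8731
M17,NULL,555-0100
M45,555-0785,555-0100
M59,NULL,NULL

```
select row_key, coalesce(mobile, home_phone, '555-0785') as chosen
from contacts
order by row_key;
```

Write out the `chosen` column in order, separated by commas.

555-0100, 555-9827, 555-3799, 555-0785, 555-0785, 555-0374, 555-0785, 555-0785, 555-3251, 555-3114

row_key=M17: mobile=NULL, home_phone=555-0100 → 555-0100
row_key=M26: mobile=NULL, home_phone=555-9827 → 555-9827
row_key=M31: mobile=NULL, home_phone=555-3799 → 555-3799
row_key=M32: mobile=NULL, home_phone=NULL, → literal 555-0785 → 555-0785
row_key=M45: mobile=555-0785 → 555-0785
row_key=M58: mobile=NULL, home_phone=555-0374 → 555-0374
row_key=M59: mobile=NULL, home_phone=NULL, → literal 555-0785 → 555-0785
row_key=M77: mobile=NULL, home_phone=NULL, → literal 555-0785 → 555-0785
row_key=M87: mobile=555-3251 → 555-3251
row_key=M96: mobile=555-3114 → 555-3114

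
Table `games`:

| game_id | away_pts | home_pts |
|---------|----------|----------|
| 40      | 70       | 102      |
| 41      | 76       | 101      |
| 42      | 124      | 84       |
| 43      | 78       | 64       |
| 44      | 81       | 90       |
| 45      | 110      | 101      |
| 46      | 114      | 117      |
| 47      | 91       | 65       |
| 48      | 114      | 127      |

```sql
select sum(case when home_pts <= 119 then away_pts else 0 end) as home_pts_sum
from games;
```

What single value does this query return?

game_id=40: ✓ → 70
game_id=41: ✓ → 76
game_id=42: ✓ → 124
game_id=43: ✓ → 78
game_id=44: ✓ → 81
game_id=45: ✓ → 110
game_id=46: ✓ → 114
game_id=47: ✓ → 91
game_id=48: ✗
home_pts_sum = 70 + 76 + 124 + 78 + 81 + 110 + 114 + 91 = 744

744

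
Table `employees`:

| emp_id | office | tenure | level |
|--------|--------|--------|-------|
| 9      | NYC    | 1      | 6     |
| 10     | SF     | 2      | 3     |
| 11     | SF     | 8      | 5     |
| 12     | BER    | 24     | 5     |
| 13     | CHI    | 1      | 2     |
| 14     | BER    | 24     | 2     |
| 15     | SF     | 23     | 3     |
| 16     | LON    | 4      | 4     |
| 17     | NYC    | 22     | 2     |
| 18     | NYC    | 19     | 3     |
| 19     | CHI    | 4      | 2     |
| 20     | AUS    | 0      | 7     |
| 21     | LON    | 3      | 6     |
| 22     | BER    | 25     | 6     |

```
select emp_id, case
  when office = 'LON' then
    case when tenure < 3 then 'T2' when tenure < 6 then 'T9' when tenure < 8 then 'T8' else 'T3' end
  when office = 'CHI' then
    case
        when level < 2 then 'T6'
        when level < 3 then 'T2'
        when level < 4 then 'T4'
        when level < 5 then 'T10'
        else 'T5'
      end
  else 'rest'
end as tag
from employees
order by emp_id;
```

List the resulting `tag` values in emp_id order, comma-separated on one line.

emp_id=9: office='NYC' → outer ELSE → rest
emp_id=10: office='SF' → outer ELSE → rest
emp_id=11: office='SF' → outer ELSE → rest
emp_id=12: office='BER' → outer ELSE → rest
emp_id=13: office='CHI' → inner[level < 3] → T2
emp_id=14: office='BER' → outer ELSE → rest
emp_id=15: office='SF' → outer ELSE → rest
emp_id=16: office='LON' → inner[tenure < 6] → T9
emp_id=17: office='NYC' → outer ELSE → rest
emp_id=18: office='NYC' → outer ELSE → rest
emp_id=19: office='CHI' → inner[level < 3] → T2
emp_id=20: office='AUS' → outer ELSE → rest
emp_id=21: office='LON' → inner[tenure < 6] → T9
emp_id=22: office='BER' → outer ELSE → rest

rest, rest, rest, rest, T2, rest, rest, T9, rest, rest, T2, rest, T9, rest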